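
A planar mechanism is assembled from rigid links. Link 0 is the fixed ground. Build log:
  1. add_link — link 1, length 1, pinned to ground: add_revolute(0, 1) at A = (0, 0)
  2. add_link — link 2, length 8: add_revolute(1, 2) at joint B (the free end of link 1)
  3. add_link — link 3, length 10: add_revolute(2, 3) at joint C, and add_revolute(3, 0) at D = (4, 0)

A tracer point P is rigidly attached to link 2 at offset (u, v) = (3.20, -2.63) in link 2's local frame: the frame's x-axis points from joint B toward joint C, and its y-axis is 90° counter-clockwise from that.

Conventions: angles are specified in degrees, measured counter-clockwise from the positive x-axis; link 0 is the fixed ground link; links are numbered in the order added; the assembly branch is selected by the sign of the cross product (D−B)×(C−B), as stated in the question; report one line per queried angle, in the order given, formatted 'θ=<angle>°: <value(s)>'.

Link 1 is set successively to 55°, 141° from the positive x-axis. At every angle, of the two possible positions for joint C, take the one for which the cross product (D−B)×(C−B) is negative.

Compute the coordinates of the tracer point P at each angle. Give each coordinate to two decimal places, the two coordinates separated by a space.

A=(0,0), D=(4.00,0)
θ=55°: B = A + 1.00·(cos55°, sin55°) = (0.5736, 0.8192)
θ=55°: |BD| = 3.5230
θ=55°: circle(B,8.00) ∩ circle(D,10.00): a=-3.3478, h=7.2658
θ=55°:   candidates: C₊=(-0.9931,8.6643) cross=25.597; C₋=(-4.3719,-5.4691) cross=-25.597
θ=55°:   branch - wants cross < 0 → take C=(-4.3719,-5.4691) (cross=-25.597)
θ=55°: ex = (C−B)/|BC| = (-0.6182,-0.7860); ey = (0.7860,-0.6182)
θ=55°: P = B + 3.20·ex + -2.63·ey = (-3.4719,-0.0703)
θ=141°: B = A + 1.00·(cos141°, sin141°) = (-0.7771, 0.6293)
θ=141°: |BD| = 4.8184
θ=141°: circle(B,8.00) ∩ circle(D,10.00): a=-1.3265, h=7.8893
θ=141°:   candidates: C₊=(-1.0618,8.6243) cross=38.014; C₋=(-3.1226,-7.0191) cross=-38.014
θ=141°:   branch - wants cross < 0 → take C=(-3.1226,-7.0191) (cross=-38.014)
θ=141°: ex = (C−B)/|BC| = (-0.2932,-0.9561); ey = (0.9561,-0.2932)
θ=141°: P = B + 3.20·ex + -2.63·ey = (-4.2298,-1.6590)

θ=55°: -3.47 -0.07
θ=141°: -4.23 -1.66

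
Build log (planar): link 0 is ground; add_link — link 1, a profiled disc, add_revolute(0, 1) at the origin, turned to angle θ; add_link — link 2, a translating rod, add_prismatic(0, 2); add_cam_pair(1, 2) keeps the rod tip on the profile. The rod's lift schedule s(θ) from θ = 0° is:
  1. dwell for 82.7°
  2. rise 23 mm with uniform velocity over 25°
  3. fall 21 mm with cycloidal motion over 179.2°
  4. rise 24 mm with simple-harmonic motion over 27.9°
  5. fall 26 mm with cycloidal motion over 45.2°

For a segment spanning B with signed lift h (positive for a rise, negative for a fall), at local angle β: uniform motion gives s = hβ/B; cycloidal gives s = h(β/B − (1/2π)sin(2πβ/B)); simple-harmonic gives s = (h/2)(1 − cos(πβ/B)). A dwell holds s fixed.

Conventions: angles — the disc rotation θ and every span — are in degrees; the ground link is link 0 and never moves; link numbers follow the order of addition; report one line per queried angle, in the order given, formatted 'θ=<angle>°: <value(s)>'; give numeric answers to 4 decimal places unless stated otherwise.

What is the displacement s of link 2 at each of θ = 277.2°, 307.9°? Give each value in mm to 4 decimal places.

seg 1 [0°–82.7°] dwell: s stays 0.0000
seg 2 [82.7°–107.7°] uniform, h=23: full span → s += 23 → s = 23.0000
seg 3 [107.7°–286.9°] cycloidal, h=-21: θ=277.2° here. β=169.5, B=179.2. -21·(0.9459 − sin(2π·0.9459)/(2π)) = -20.9782 → s = 2.0218
seg 3 [107.7°–286.9°] cycloidal, h=-21: full span → s += -21 → s = 2.0000
seg 4 [286.9°–314.8°] simple-harmonic, h=24: θ=307.9° here. β=21, B=27.9. 24/2·(1 − cos(π·0.7527)) = 20.5566 → s = 22.5566

θ=277.2°: 2.0218
θ=307.9°: 22.5566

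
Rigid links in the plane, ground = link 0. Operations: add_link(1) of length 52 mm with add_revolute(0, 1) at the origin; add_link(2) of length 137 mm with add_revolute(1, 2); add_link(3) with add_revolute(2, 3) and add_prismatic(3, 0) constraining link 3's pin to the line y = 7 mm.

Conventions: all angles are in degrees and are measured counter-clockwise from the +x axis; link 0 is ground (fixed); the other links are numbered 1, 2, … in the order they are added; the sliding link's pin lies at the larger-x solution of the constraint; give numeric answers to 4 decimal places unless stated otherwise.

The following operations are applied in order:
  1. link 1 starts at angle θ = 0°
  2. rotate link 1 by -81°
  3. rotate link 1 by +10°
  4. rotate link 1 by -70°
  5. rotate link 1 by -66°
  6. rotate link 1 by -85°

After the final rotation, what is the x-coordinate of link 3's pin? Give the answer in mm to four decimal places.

geometry: r = 52 mm, L = 137 mm, e = 7 mm; θ starts at 0°
rotate link 1 by -81°: θ ← 0° -81° = -81°
rotate link 1 by +10°: θ ← -81° +10° = -71°
rotate link 1 by -70°: θ ← -71° -70° = -141°
rotate link 1 by -66°: θ ← -141° -66° = -207°
rotate link 1 by -85°: θ ← -207° -85° = -292°
crank pin P = (r cos θ, r sin θ) = (19.479543, 48.213560)
h = r sin θ − e = 48.213560 − 7 = 41.213560
x = r cos θ + √(L² − h²) = 19.479543 + 130.653903 = 150.133446

150.1334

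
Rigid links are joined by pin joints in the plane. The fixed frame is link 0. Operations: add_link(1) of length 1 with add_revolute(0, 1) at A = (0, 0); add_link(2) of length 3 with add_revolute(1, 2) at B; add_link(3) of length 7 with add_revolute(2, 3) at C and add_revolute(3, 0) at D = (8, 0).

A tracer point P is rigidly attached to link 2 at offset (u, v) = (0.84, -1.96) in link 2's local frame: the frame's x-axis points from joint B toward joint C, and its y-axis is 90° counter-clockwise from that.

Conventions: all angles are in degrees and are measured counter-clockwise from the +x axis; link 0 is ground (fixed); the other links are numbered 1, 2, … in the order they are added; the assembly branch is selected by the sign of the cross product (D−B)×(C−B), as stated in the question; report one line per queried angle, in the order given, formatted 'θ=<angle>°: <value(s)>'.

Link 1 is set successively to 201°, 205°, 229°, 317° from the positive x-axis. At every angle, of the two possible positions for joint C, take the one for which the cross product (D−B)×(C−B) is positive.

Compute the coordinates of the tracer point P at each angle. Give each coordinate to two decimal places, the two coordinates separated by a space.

A=(0,0), D=(8.00,0)
θ=201°: B = A + 1.00·(cos201°, sin201°) = (-0.9336, -0.3584)
θ=201°: |BD| = 8.9408
θ=201°: circle(B,3.00) ∩ circle(D,7.00): a=2.2334, h=2.0029
θ=201°:   candidates: C₊=(1.2178,1.7325) cross=17.908; C₋=(1.3783,-2.2702) cross=-17.908
θ=201°:   branch + wants cross > 0 → take C=(1.2178,1.7325) (cross=17.908)
θ=201°: ex = (C−B)/|BC| = (0.7171,0.6969); ey = (-0.6969,0.7171)
θ=201°: P = B + 0.84·ex + -1.96·ey = (1.0348,-1.1785)
θ=205°: B = A + 1.00·(cos205°, sin205°) = (-0.9063, -0.4226)
θ=205°: |BD| = 8.9163
θ=205°: circle(B,3.00) ∩ circle(D,7.00): a=2.2151, h=2.0232
θ=205°:   candidates: C₊=(1.2104,1.7033) cross=18.040; C₋=(1.4022,-2.3386) cross=-18.040
θ=205°:   branch + wants cross > 0 → take C=(1.2104,1.7033) (cross=18.040)
θ=205°: ex = (C−B)/|BC| = (0.7056,0.7086); ey = (-0.7086,0.7056)
θ=205°: P = B + 0.84·ex + -1.96·ey = (1.0753,-1.2103)
θ=229°: B = A + 1.00·(cos229°, sin229°) = (-0.6561, -0.7547)
θ=229°: |BD| = 8.6889
θ=229°: circle(B,3.00) ∩ circle(D,7.00): a=2.0427, h=2.1972
θ=229°:   candidates: C₊=(1.1880,1.6116) cross=19.091; C₋=(1.5697,-2.7661) cross=-19.091
θ=229°:   branch + wants cross > 0 → take C=(1.1880,1.6116) (cross=19.091)
θ=229°: ex = (C−B)/|BC| = (0.6147,0.7888); ey = (-0.7888,0.6147)
θ=229°: P = B + 0.84·ex + -1.96·ey = (1.4063,-1.2970)
θ=317°: B = A + 1.00·(cos317°, sin317°) = (0.7314, -0.6820)
θ=317°: |BD| = 7.3006
θ=317°: circle(B,3.00) ∩ circle(D,7.00): a=0.9108, h=2.8584
θ=317°:   candidates: C₊=(1.3711,2.2490) cross=20.868; C₋=(1.9052,-3.4428) cross=-20.868
θ=317°:   branch + wants cross > 0 → take C=(1.3711,2.2490) (cross=20.868)
θ=317°: ex = (C−B)/|BC| = (0.2133,0.9770); ey = (-0.9770,0.2133)
θ=317°: P = B + 0.84·ex + -1.96·ey = (2.8254,-0.2793)

θ=201°: 1.03 -1.18
θ=205°: 1.08 -1.21
θ=229°: 1.41 -1.30
θ=317°: 2.83 -0.28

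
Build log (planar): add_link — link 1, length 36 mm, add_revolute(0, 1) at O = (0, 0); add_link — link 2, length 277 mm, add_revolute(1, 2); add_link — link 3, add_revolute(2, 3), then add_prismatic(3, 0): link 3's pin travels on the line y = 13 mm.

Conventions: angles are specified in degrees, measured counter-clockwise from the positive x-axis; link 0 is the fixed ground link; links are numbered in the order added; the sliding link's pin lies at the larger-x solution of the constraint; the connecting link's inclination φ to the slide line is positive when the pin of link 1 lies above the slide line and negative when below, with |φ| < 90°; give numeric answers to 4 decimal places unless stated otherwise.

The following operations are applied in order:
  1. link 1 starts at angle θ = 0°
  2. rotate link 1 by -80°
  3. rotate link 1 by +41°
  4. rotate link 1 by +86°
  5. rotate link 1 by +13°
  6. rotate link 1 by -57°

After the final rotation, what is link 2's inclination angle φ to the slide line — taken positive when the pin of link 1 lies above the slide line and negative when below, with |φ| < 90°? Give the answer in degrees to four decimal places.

geometry: r = 36 mm, L = 277 mm, e = 13 mm; θ starts at 0°
rotate link 1 by -80°: θ ← 0° -80° = -80°
rotate link 1 by +41°: θ ← -80° +41° = -39°
rotate link 1 by +86°: θ ← -39° +86° = 47°
rotate link 1 by +13°: θ ← 47° +13° = 60°
rotate link 1 by -57°: θ ← 60° -57° = 3°
h = r sin θ − e = 1.884094 − 13 = -11.115906
sin φ = h / L = -11.115906 / 277 = -0.04012962
φ = arcsin(-0.04012962) = -2.299876°

-2.2999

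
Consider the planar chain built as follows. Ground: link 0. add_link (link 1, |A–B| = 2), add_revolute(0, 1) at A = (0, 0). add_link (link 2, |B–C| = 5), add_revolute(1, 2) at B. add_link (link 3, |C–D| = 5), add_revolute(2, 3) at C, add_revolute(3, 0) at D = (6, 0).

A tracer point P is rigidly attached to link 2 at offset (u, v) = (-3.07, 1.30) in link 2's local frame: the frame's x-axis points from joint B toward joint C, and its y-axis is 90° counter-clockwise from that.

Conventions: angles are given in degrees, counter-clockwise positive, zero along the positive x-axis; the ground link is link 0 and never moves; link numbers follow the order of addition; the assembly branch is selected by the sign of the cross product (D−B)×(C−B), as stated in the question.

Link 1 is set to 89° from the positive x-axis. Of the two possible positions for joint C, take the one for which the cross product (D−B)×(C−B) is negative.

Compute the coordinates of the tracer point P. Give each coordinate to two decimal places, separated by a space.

A=(0,0), D=(6.00,0)
B = A + 2.00·(cos89°, sin89°) = (0.0349, 1.9997)
|BD| = 6.2914
circle(B,5.00) ∩ circle(D,5.00): a=3.1457, h=3.8865
  candidates: C₊=(4.2528,4.6848) cross=24.451; C₋=(1.7821,-2.6851) cross=-24.451
  branch - wants cross < 0 → take C=(1.7821,-2.6851) (cross=-24.451)
ex = (C−B)/|BC| = (0.3494,-0.9370); ey = (0.9370,0.3494)
P = B + -3.07·ex + 1.30·ey = (0.1801,5.3304)

0.18 5.33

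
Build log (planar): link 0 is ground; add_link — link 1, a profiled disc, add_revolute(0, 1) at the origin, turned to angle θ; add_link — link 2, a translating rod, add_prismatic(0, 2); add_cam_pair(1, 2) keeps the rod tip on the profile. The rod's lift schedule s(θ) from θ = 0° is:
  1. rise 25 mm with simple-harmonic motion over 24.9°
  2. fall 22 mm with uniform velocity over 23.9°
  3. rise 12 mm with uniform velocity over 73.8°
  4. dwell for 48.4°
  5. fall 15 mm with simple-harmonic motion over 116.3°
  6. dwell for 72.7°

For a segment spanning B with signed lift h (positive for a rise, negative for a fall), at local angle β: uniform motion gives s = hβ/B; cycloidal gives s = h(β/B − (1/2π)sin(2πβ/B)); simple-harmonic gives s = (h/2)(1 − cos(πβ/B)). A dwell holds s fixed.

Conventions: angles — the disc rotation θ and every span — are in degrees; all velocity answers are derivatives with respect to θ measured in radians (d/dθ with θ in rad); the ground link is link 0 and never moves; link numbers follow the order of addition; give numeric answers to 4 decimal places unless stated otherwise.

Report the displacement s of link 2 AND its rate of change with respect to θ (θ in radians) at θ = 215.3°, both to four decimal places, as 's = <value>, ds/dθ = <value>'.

seg 1 [0°–24.9°] simple-harmonic, h=25: full span → s += 25 → s = 25.0000
seg 2 [24.9°–48.8°] uniform, h=-22: full span → s += -22 → s = 3.0000
seg 3 [48.8°–122.6°] uniform, h=12: full span → s += 12 → s = 15.0000
seg 4 [122.6°–171°] dwell: s stays 15.0000
seg 5 [171°–287.3°] simple-harmonic, h=-15: θ=215.3° here. β=44.3, B=116.3. -15/2·(1 − cos(π·0.3809)) = -4.7590 → s = 10.2410
velocity in seg [171°–287.3°] (simple-harmonic), θ in radians: β = 44.3° = 0.7732 rad, B = 116.3° = 2.0298 rad; ds/dθ = (πh/(2B)) sin(πβ/B) = (π·(-15)/(2·2.0298)) sin(π·0.3809) = -10.804954 mm/rad

s = 10.2410, ds/dθ = -10.8050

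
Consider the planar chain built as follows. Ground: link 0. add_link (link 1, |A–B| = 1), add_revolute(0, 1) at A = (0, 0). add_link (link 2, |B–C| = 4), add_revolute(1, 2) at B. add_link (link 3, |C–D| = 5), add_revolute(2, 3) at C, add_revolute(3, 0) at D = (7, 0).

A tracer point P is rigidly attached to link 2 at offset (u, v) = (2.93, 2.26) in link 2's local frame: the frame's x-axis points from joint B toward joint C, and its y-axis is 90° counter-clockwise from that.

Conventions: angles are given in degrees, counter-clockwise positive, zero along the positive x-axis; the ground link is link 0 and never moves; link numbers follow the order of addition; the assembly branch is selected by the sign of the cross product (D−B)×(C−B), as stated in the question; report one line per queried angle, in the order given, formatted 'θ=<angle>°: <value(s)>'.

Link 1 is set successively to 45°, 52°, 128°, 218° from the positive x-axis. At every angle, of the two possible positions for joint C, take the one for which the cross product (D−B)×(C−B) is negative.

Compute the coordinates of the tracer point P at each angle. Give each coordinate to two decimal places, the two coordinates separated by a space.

A=(0,0), D=(7.00,0)
θ=45°: B = A + 1.00·(cos45°, sin45°) = (0.7071, 0.7071)
θ=45°: |BD| = 6.3325
θ=45°: circle(B,4.00) ∩ circle(D,5.00): a=2.4556, h=3.1575
θ=45°:   candidates: C₊=(3.5000,3.5707) cross=19.995; C₋=(2.7948,-2.7049) cross=-19.995
θ=45°:   branch - wants cross < 0 → take C=(2.7948,-2.7049) (cross=-19.995)
θ=45°: ex = (C−B)/|BC| = (0.5219,-0.8530); ey = (0.8530,0.5219)
θ=45°: P = B + 2.93·ex + 2.26·ey = (4.1641,-0.6126)
θ=52°: B = A + 1.00·(cos52°, sin52°) = (0.6157, 0.7880)
θ=52°: |BD| = 6.4328
θ=52°: circle(B,4.00) ∩ circle(D,5.00): a=2.5169, h=3.1089
θ=52°:   candidates: C₊=(3.4944,3.5652) cross=19.999; C₋=(2.7327,-2.6058) cross=-19.999
θ=52°:   branch - wants cross < 0 → take C=(2.7327,-2.6058) (cross=-19.999)
θ=52°: ex = (C−B)/|BC| = (0.5293,-0.8485); ey = (0.8485,0.5293)
θ=52°: P = B + 2.93·ex + 2.26·ey = (4.0839,-0.5018)
θ=128°: B = A + 1.00·(cos128°, sin128°) = (-0.6157, 0.7880)
θ=128°: |BD| = 7.6563
θ=128°: circle(B,4.00) ∩ circle(D,5.00): a=3.2404, h=2.3452
θ=128°:   candidates: C₊=(2.8489,2.7872) cross=17.955; C₋=(2.3662,-1.8782) cross=-17.955
θ=128°:   branch - wants cross < 0 → take C=(2.3662,-1.8782) (cross=-17.955)
θ=128°: ex = (C−B)/|BC| = (0.7455,-0.6666); ey = (0.6666,0.7455)
θ=128°: P = B + 2.93·ex + 2.26·ey = (3.0749,0.5197)
θ=218°: B = A + 1.00·(cos218°, sin218°) = (-0.7880, -0.6157)
θ=218°: |BD| = 7.8123
θ=218°: circle(B,4.00) ∩ circle(D,5.00): a=3.3301, h=2.2159
θ=218°:   candidates: C₊=(2.3571,1.8558) cross=17.311; C₋=(2.7064,-2.5622) cross=-17.311
θ=218°:   branch - wants cross < 0 → take C=(2.7064,-2.5622) (cross=-17.311)
θ=218°: ex = (C−B)/|BC| = (0.8736,-0.4866); ey = (0.4866,0.8736)
θ=218°: P = B + 2.93·ex + 2.26·ey = (2.8715,-0.0672)

θ=45°: 4.16 -0.61
θ=52°: 4.08 -0.50
θ=128°: 3.07 0.52
θ=218°: 2.87 -0.07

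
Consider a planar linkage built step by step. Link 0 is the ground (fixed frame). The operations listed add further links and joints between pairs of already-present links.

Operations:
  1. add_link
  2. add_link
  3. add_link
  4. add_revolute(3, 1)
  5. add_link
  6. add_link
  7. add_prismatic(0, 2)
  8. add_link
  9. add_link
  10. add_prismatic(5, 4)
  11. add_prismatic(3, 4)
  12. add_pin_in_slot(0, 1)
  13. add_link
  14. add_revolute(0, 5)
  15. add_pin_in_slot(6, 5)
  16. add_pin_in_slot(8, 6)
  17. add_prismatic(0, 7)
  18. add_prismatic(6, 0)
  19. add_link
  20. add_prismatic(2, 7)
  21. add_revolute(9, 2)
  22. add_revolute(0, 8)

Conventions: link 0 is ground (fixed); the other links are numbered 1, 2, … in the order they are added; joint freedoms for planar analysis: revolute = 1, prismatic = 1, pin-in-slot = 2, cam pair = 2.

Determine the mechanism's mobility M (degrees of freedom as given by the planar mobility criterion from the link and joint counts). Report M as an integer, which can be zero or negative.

ground; <1,0,0>
#1 <2,0,0>
#2 <3,0,0>
#3 <4,0,0>
R:3↔1 J1 <4,1,0>
#4 <5,1,0>
#5 <6,1,0>
P:0↔2 J1 <6,2,0>
#6 <7,2,0>
#7 <8,2,0>
P:5↔4 J1 <8,3,0>
P:3↔4 J1 <8,4,0>
PS:0↔1 J2 <8,4,1>
#8 <9,4,1>
R:0↔5 J1 <9,5,1>
PS:6↔5 J2 <9,5,2>
PS:8↔6 J2 <9,5,3>
P:0↔7 J1 <9,6,3>
P:6↔0 J1 <9,7,3>
#9 <10,7,3>
P:2↔7 J1 <10,8,3>
R:9↔2 J1 <10,9,3>
R:0↔8 J1 <10,10,3>
3×9 − 2×10 − 1×3 = 4

M = 4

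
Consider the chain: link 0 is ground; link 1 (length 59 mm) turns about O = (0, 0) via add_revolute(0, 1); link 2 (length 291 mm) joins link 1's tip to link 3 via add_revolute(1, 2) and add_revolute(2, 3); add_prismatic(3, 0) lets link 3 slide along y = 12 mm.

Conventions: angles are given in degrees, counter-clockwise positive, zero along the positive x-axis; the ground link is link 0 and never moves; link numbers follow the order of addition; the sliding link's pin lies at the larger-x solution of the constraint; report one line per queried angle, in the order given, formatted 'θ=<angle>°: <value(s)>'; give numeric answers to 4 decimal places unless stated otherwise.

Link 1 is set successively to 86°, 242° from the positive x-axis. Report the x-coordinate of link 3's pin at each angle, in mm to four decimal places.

geometry: r = 59 mm, L = 291 mm, e = 12 mm
θ=86°: crank pin P = (r cos θ, r sin θ) = (4.115632, 58.856279)
θ=86°: h = r sin θ − e = 58.856279 − 12 = 46.856279
θ=86°: x = r cos θ + √(L² − h²) = 4.115632 + 287.202871 = 291.318503
θ=242°: crank pin P = (r cos θ, r sin θ) = (-27.698822, -52.093908)
θ=242°: h = r sin θ − e = -52.093908 − 12 = -64.093908
θ=242°: x = r cos θ + √(L² − h²) = -27.698822 + 283.853784 = 256.154962

θ=86°: 291.3185
θ=242°: 256.1550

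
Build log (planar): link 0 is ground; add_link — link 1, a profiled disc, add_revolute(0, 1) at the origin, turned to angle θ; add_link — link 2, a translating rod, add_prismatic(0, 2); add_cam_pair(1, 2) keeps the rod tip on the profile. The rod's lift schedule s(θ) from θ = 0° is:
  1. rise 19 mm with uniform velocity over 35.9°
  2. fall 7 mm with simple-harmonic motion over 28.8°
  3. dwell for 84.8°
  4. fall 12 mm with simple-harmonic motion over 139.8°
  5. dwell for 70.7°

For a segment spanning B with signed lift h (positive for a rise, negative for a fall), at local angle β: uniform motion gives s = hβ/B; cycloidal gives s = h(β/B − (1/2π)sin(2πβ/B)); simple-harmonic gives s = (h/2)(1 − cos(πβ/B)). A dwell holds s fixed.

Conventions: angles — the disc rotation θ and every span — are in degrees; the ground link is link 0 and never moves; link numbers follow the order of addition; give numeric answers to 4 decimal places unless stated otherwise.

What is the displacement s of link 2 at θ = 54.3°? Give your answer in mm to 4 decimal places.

seg 1 [0°–35.9°] uniform, h=19: full span → s += 19 → s = 19.0000
seg 2 [35.9°–64.7°] simple-harmonic, h=-7: θ=54.3° here. β=18.4, B=28.8. -7/2·(1 − cos(π·0.6389)) = -4.9792 → s = 14.0208

14.0208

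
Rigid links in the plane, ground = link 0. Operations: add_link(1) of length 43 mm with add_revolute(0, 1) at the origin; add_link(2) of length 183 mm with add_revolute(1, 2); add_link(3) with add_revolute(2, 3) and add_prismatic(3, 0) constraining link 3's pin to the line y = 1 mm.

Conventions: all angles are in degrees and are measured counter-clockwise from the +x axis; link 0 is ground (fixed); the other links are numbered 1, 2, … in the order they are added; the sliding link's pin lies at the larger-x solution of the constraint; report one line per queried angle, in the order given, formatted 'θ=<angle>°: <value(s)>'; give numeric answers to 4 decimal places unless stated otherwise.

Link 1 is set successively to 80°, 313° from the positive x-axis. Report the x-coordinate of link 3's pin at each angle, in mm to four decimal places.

geometry: r = 43 mm, L = 183 mm, e = 1 mm
θ=80°: crank pin P = (r cos θ, r sin θ) = (7.466872, 42.346733)
θ=80°: h = r sin θ − e = 42.346733 − 1 = 41.346733
θ=80°: x = r cos θ + √(L² − h²) = 7.466872 + 178.267910 = 185.734781
θ=313°: crank pin P = (r cos θ, r sin θ) = (29.325929, -31.448209)
θ=313°: h = r sin θ − e = -31.448209 − 1 = -32.448209
θ=313°: x = r cos θ + √(L² − h²) = 29.325929 + 180.100288 = 209.426217

θ=80°: 185.7348
θ=313°: 209.4262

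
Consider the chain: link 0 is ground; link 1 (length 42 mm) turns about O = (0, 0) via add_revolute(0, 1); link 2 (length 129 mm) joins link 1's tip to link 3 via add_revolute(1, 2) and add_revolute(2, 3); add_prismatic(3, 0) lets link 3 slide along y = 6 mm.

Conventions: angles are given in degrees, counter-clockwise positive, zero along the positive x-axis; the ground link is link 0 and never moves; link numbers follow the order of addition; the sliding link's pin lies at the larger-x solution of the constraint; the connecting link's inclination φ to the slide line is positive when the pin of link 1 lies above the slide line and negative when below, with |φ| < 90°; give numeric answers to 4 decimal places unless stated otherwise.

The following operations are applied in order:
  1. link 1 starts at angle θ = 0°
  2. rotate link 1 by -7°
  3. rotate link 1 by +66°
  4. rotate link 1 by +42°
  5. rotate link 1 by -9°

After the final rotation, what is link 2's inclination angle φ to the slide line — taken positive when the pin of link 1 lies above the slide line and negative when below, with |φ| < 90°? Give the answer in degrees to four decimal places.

geometry: r = 42 mm, L = 129 mm, e = 6 mm; θ starts at 0°
rotate link 1 by -7°: θ ← 0° -7° = -7°
rotate link 1 by +66°: θ ← -7° +66° = 59°
rotate link 1 by +42°: θ ← 59° +42° = 101°
rotate link 1 by -9°: θ ← 101° -9° = 92°
h = r sin θ − e = 41.974415 − 6 = 35.974415
sin φ = h / L = 35.974415 / 129 = 0.27887143
φ = arcsin(0.27887143) = 16.192860°

16.1929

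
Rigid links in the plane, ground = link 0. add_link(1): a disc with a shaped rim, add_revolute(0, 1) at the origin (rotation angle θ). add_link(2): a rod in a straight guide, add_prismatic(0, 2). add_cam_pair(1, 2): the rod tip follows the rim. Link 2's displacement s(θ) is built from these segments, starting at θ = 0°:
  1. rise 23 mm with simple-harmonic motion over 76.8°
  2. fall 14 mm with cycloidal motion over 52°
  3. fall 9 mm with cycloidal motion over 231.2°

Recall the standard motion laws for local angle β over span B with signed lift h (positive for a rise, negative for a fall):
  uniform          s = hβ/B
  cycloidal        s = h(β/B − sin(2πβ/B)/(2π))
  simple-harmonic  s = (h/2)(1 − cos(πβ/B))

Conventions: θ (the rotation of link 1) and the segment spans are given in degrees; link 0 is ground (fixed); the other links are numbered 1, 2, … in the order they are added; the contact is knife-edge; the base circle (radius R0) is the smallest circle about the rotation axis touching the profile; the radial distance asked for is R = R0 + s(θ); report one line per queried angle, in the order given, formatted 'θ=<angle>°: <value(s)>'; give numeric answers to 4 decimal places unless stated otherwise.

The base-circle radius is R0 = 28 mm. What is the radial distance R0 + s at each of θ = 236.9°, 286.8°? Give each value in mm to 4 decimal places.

segment 1 (0° to 76.8°, simple-harmonic, h = 23) is passed completely: s = 0.0000 + (23) = 23.0000
segment 2 (76.8° to 128.8°, cycloidal, h = -14) is passed completely: s = 23.0000 + (-14) = 9.0000
θ = 236.9° falls in segment 3 (128.8° to 360°, cycloidal, h = -9): β = 236.9 − 128.8 = 108.1°, B = 231.2°; Δs = -9·(0.4676 − sin(2π·0.4676)/(2π)) = -3.9181; s = 9.0000 − 3.9181 = 5.0819
θ = 286.8° falls in segment 3 (128.8° to 360°, cycloidal, h = -9): β = 286.8 − 128.8 = 158°, B = 231.2°; Δs = -9·(0.6834 − sin(2π·0.6834)/(2π)) = -7.4593; s = 9.0000 − 7.4593 = 1.5407
θ=236.9°: R = R0 + s = 28 + 5.0819 = 33.0819
θ=286.8°: R = R0 + s = 28 + 1.5407 = 29.5407

θ=236.9°: 33.0819
θ=286.8°: 29.5407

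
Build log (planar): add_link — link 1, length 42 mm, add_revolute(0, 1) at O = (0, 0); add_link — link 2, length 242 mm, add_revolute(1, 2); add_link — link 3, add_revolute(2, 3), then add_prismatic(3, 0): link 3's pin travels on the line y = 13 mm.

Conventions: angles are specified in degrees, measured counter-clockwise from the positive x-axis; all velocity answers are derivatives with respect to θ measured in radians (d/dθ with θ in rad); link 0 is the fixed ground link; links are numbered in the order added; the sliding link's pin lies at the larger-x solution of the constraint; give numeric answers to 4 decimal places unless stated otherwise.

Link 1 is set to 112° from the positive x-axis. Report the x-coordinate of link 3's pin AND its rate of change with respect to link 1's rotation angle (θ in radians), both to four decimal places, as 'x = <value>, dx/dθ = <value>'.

geometry: r = 42 mm, L = 242 mm, e = 13 mm
crank pin P = (r cos θ, r sin θ) = (-15.733477, 38.941722)
h = r sin θ − e = 38.941722 − 13 = 25.941722
x = r cos θ + √(L² − h²) = -15.733477 + 240.605542 = 224.872066
dx/dθ = −r sin θ − h·r cos θ/√(L² − h²) (θ in radians; h = 25.941722) = -37.245362

x = 224.8721, dx/dθ = -37.2454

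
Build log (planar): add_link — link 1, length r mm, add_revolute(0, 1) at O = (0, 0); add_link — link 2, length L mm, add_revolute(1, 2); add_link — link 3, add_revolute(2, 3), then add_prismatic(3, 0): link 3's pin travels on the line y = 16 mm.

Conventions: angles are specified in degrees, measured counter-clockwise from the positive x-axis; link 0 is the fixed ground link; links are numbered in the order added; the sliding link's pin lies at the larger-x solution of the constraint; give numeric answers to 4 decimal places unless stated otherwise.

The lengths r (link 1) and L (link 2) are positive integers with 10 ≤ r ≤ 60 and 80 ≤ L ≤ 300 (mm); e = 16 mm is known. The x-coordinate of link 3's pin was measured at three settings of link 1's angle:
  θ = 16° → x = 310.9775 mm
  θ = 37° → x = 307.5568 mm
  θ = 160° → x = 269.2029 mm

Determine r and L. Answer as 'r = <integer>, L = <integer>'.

constraint per measurement: (x − r cos θ)² + (r sin θ − e)² = L²
subtracting the θ₁ and θ₂ equations cancels the r² and L² terms:
r = (x₁² − x₂²) / (2[(x₁cos θ₁ + e sin θ₁) − (x₂cos θ₂ + e sin θ₂)]) = 22.0003 → r = 22
L² = (x₁ − r cos θ₁)² + (r sin θ₁ − e)² = 84100.0034 → L = 290.0000 → L = 290
check at θ₃=160°: x = 269.2029 (printed 269.2029) ✓

r = 22, L = 290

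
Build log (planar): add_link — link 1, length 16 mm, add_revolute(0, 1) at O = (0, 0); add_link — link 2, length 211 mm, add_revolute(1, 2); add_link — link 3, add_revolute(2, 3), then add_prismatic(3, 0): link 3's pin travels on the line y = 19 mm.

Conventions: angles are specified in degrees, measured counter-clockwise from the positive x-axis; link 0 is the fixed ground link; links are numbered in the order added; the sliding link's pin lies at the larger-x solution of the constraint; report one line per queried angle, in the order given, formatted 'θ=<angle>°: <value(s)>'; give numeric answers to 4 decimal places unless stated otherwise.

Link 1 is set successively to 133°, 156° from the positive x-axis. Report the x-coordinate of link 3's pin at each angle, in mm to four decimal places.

geometry: r = 16 mm, L = 211 mm, e = 19 mm
θ=133°: crank pin P = (r cos θ, r sin θ) = (-10.911974, 11.701659)
θ=133°: h = r sin θ − e = 11.701659 − 19 = -7.298341
θ=133°: x = r cos θ + √(L² − h²) = -10.911974 + 210.873740 = 199.961766
θ=156°: crank pin P = (r cos θ, r sin θ) = (-14.616727, 6.507786)
θ=156°: h = r sin θ − e = 6.507786 − 19 = -12.492214
θ=156°: x = r cos θ + √(L² − h²) = -14.616727 + 210.629876 = 196.013149

θ=133°: 199.9618
θ=156°: 196.0131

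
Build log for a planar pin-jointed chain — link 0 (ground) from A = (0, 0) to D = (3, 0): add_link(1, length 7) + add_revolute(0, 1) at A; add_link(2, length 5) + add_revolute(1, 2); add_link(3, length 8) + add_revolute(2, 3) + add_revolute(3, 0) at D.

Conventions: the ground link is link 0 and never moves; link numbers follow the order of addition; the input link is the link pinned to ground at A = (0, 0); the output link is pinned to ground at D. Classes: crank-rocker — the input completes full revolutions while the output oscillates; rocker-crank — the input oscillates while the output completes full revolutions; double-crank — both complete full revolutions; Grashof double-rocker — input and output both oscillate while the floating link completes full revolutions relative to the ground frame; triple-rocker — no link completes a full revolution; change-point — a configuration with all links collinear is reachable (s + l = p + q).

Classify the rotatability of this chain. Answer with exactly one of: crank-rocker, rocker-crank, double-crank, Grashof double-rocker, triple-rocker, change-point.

lengths: ground=3, input=7, coupler=5, output=8
sorted: s=3 (shortest), l=8 (longest), p+q=12
s + l = 11 vs p + q = 12
s + l < p + q (Grashof) with shortest = ground link → double-crank

double-crank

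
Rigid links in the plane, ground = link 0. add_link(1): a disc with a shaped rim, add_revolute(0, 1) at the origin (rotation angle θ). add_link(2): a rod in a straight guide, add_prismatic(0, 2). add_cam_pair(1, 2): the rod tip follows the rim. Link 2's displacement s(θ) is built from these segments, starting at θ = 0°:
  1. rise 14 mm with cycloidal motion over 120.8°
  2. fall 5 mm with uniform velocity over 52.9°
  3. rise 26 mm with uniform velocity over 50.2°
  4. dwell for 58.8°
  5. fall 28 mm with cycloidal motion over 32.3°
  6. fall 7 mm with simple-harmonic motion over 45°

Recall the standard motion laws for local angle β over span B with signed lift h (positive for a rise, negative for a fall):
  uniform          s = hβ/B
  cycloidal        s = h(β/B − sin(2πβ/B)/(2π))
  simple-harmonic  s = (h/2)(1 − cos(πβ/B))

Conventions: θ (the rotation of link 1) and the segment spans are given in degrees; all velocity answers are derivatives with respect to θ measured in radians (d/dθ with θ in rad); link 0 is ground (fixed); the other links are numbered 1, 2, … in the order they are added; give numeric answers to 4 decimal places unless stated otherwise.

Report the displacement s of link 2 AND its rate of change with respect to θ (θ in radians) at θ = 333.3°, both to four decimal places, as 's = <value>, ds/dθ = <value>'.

segment 1 (0° to 120.8°, cycloidal, h = 14) is passed completely: s = 0.0000 + (14) = 14.0000
segment 2 (120.8° to 173.7°, uniform, h = -5) is passed completely: s = 14.0000 + (-5) = 9.0000
segment 3 (173.7° to 223.9°, uniform, h = 26) is passed completely: s = 9.0000 + (26) = 35.0000
segment 4 (223.9° to 282.7°, dwell): s unchanged at 35.0000
segment 5 (282.7° to 315°, cycloidal, h = -28) is passed completely: s = 35.0000 + (-28) = 7.0000
θ = 333.3° falls in segment 6 (315° to 360°, simple-harmonic, h = -7): β = 333.3 − 315 = 18.3°, B = 45°; Δs = -7/2·(1 − cos(π·0.4067)) = -2.4884; s = 7.0000 − 2.4884 = 4.5116
velocity in seg [315°–360°] (simple-harmonic), θ in radians: β = 18.3° = 0.3194 rad, B = 45° = 0.7854 rad; ds/dθ = (πh/(2B)) sin(πβ/B) = (π·(-7)/(2·0.7854)) sin(π·0.4067) = -13.402473 mm/rad

s = 4.5116, ds/dθ = -13.4025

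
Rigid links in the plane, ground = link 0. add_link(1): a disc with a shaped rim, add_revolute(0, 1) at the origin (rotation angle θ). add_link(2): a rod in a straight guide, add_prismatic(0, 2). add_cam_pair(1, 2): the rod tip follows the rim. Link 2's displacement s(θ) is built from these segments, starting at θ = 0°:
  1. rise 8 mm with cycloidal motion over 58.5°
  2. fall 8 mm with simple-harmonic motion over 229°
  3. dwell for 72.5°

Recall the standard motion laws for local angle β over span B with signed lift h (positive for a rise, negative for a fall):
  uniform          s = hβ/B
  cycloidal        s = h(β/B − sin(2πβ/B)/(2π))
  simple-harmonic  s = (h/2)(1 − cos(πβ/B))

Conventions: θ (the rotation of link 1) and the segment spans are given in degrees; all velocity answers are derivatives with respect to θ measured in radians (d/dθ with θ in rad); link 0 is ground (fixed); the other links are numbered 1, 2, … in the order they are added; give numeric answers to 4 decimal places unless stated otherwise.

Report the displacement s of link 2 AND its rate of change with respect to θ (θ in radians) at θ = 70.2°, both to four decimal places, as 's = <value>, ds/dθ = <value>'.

segment 1 (0° to 58.5°, cycloidal, h = 8) is passed completely: s = 0.0000 + (8) = 8.0000
θ = 70.2° falls in segment 2 (58.5° to 287.5°, simple-harmonic, h = -8): β = 70.2 − 58.5 = 11.7°, B = 229°; Δs = -8/2·(1 − cos(π·0.0511)) = -0.0514; s = 8.0000 − 0.0514 = 7.9486
velocity in seg [58.5°–287.5°] (simple-harmonic), θ in radians: β = 11.7° = 0.2042 rad, B = 229° = 3.9968 rad; ds/dθ = (πh/(2B)) sin(πβ/B) = (π·(-8)/(2·3.9968)) sin(π·0.0511) = -0.502494 mm/rad

s = 7.9486, ds/dθ = -0.5025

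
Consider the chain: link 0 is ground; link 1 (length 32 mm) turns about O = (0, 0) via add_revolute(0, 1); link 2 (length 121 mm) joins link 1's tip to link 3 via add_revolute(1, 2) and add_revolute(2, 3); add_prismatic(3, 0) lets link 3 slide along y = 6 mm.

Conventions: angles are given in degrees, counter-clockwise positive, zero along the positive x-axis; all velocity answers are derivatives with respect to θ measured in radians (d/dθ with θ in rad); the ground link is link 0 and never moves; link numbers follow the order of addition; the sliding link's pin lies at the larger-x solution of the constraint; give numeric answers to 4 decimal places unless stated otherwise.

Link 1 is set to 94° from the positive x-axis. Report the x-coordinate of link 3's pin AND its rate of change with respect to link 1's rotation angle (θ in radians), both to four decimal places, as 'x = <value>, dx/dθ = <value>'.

geometry: r = 32 mm, L = 121 mm, e = 6 mm
crank pin P = (r cos θ, r sin θ) = (-2.232207, 31.922050)
h = r sin θ − e = 31.922050 − 6 = 25.922050
x = r cos θ + √(L² − h²) = -2.232207 + 118.190724 = 115.958517
dx/dθ = −r sin θ − h·r cos θ/√(L² − h²) (θ in radians; h = 25.922050) = -31.432473

x = 115.9585, dx/dθ = -31.4325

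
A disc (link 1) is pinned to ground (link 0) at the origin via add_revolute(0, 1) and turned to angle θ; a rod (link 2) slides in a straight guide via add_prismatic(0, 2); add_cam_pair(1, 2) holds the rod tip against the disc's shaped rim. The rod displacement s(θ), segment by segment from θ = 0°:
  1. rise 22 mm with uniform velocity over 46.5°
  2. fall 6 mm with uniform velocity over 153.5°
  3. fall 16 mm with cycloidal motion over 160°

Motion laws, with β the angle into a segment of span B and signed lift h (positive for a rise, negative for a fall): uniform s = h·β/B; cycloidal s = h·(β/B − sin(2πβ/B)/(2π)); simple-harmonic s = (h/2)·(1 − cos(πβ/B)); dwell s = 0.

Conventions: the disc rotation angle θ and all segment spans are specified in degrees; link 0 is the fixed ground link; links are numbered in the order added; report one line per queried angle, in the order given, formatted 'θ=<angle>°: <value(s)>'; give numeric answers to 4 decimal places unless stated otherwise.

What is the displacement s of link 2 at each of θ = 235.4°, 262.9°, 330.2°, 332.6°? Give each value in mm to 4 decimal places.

segment 1 (0° to 46.5°, uniform, h = 22) is passed completely: s = 0.0000 + (22) = 22.0000
segment 2 (46.5° to 200°, uniform, h = -6) is passed completely: s = 22.0000 + (-6) = 16.0000
θ = 235.4° falls in segment 3 (200° to 360°, cycloidal, h = -16): β = 235.4 − 200 = 35.4°, B = 160°; Δs = -16·(0.2213 − sin(2π·0.2213)/(2π)) = -1.0350; s = 16.0000 − 1.0350 = 14.9650
θ = 262.9° falls in segment 3 (200° to 360°, cycloidal, h = -16): β = 262.9 − 200 = 62.9°, B = 160°; Δs = -16·(0.3931 − sin(2π·0.3931)/(2π)) = -4.7056; s = 16.0000 − 4.7056 = 11.2944
θ = 330.2° falls in segment 3 (200° to 360°, cycloidal, h = -16): β = 330.2 − 200 = 130.2°, B = 160°; Δs = -16·(0.8137 − sin(2π·0.8137)/(2π)) = -15.3649; s = 16.0000 − 15.3649 = 0.6351
θ = 332.6° falls in segment 3 (200° to 360°, cycloidal, h = -16): β = 332.6 − 200 = 132.6°, B = 160°; Δs = -16·(0.8288 − sin(2π·0.8288)/(2π)) = -15.5011; s = 16.0000 − 15.5011 = 0.4989

θ=235.4°: 14.9650
θ=262.9°: 11.2944
θ=330.2°: 0.6351
θ=332.6°: 0.4989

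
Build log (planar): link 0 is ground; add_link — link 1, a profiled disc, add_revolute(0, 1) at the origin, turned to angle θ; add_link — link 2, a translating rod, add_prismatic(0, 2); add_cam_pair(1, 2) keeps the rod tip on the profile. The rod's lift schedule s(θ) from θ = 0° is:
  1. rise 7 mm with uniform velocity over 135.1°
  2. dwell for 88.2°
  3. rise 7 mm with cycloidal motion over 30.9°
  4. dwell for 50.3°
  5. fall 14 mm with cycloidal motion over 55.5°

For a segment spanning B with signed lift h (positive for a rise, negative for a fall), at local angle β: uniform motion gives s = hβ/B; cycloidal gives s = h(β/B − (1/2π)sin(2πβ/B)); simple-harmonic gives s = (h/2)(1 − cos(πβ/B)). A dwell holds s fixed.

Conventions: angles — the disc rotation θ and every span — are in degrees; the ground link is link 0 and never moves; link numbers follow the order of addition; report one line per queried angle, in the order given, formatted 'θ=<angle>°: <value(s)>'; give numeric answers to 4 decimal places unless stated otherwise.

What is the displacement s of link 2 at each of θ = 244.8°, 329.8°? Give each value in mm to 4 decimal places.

seg 1 [0°–135.1°] uniform, h=7: full span → s += 7 → s = 7.0000
seg 2 [135.1°–223.3°] dwell: s stays 7.0000
seg 3 [223.3°–254.2°] cycloidal, h=7: θ=244.8° here. β=21.5, B=30.9. 7·(0.6958 − sin(2π·0.6958)/(2π)) = 5.9206 → s = 12.9206
seg 3 [223.3°–254.2°] cycloidal, h=7: full span → s += 7 → s = 14.0000
seg 4 [254.2°–304.5°] dwell: s stays 14.0000
seg 5 [304.5°–360°] cycloidal, h=-14: θ=329.8° here. β=25.3, B=55.5. -14·(0.4559 − sin(2π·0.4559)/(2π)) = -5.7719 → s = 8.2281

θ=244.8°: 12.9206
θ=329.8°: 8.2281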